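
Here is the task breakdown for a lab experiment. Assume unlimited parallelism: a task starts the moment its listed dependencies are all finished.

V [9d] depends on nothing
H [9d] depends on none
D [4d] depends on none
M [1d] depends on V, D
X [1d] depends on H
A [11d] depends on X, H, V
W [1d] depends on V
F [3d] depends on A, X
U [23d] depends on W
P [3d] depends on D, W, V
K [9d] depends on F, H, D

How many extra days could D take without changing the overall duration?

The longest chain is V→W→U = 9+1+23 = 33; overall finish 33 days.
Longest path through D: 13 days (earliest finish 4, latest finish 24).
Float = 33 − 13 = 20.

20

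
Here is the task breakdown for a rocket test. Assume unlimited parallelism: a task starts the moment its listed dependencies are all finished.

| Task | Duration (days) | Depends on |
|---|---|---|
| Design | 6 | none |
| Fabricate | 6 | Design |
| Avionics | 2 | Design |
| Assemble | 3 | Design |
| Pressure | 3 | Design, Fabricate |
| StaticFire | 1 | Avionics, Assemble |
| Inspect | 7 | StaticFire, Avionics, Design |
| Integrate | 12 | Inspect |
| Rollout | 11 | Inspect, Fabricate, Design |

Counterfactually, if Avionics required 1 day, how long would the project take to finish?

Actual critical path: Design→Assemble→StaticFire→Inspect→Integrate = 6+3+1+7+12 = 29 ⇒ 29 days.
The longest path through Avionics is only 28 days, so Avionics has float 1.
The critical path is still Design→Assemble→StaticFire→Inspect→Integrate; finish is now 29 days.

29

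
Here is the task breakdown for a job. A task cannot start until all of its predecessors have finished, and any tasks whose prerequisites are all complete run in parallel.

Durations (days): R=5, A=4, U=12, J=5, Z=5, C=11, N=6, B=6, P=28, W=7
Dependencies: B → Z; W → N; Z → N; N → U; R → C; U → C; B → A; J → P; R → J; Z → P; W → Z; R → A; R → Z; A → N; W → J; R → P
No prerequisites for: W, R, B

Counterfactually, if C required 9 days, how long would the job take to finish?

As given, the longest chain is W→Z→N→U→C = 7+5+6+12+11 = 41, so the finish is 41 days.
Since C is critical, the -2 change carries straight to that chain (now 39 days).
Now W→Z→P = 7+5+28 = 40 is longest, so the finish becomes 40 days.

40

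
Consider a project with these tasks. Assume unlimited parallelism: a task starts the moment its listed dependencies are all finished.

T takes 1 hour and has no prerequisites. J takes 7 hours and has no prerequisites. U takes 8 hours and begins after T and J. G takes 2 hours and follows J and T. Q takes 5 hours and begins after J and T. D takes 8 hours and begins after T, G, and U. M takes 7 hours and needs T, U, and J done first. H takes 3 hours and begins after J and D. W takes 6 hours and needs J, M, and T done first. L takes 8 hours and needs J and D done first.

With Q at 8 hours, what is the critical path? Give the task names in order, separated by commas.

J, U, D, L

The binding path is J→U→D→L = 7+8+8+8 = 31; finish at 31 hours.
The longest path through Q is only 12 hours, so Q has float 19.
That remains the longest chain; total 31 hours.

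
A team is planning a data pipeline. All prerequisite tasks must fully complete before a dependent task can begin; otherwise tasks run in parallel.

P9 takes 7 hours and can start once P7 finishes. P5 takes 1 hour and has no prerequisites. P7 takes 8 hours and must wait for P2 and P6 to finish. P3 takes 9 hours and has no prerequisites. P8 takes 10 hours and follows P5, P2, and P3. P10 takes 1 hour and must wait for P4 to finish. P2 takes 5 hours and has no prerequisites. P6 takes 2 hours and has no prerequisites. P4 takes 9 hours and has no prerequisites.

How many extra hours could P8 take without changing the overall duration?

1

The longest chain is P2→P7→P9 = 5+8+7 = 20; overall finish 20 hours.
P8 finishes as early as 19 and must finish by 20.
Float = 20 − 19 = 1.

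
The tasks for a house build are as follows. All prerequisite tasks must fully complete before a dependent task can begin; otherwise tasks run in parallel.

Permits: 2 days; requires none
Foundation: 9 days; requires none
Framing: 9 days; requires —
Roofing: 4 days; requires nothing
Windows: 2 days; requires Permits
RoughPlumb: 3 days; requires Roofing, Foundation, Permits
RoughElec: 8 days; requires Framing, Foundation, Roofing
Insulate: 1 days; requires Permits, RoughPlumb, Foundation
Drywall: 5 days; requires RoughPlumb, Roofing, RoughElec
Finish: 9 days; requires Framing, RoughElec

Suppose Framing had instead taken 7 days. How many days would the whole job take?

26

The binding path is Framing→RoughElec→Finish = 9+8+9 = 26; finish at 26 days.
Framing lies on that path, so at 7 days the path becomes 24 days.
The binding chain switches to Foundation→RoughElec→Finish = 9+8+9 = 26; finish 26 days.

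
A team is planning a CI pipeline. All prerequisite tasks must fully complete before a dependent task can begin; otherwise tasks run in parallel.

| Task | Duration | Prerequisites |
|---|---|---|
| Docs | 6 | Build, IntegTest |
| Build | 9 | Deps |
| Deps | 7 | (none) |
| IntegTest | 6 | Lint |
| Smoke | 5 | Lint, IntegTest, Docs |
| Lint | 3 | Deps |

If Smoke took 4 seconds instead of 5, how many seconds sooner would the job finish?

1

Actual critical path: Deps→Lint→IntegTest→Docs→Smoke = 7+3+6+6+5 = 27 ⇒ 27 seconds.
Smoke lies on that path, so at 4 seconds the path becomes 26 seconds.
No other chain overtakes it, so the finish is 26 seconds.
Change in finish: 26 − 27 = -1 seconds.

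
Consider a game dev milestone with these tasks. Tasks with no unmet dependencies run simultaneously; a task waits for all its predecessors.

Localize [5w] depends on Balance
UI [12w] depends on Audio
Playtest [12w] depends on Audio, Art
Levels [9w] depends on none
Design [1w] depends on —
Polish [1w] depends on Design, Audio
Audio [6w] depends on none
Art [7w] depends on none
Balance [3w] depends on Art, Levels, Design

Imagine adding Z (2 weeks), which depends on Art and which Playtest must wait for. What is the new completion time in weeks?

21

Originally the schedule takes 19 weeks.
With Z inserted, Playtest now waits for max(Audio, Art, Z).
New critical path: Art→Z→Playtest = 7+2+12 = 21 ⇒ 21 weeks.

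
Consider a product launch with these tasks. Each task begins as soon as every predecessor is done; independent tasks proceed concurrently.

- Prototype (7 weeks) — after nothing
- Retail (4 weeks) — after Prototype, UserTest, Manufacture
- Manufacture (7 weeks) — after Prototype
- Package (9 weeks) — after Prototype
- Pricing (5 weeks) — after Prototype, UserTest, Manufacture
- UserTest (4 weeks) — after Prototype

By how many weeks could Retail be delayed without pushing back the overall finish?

The longest chain is Prototype→Manufacture→Pricing = 7+7+5 = 19; overall finish 19 weeks.
Retail finishes as early as 18 and must finish by 19.
Slack of Retail = 15 − 14 = 1 week.

1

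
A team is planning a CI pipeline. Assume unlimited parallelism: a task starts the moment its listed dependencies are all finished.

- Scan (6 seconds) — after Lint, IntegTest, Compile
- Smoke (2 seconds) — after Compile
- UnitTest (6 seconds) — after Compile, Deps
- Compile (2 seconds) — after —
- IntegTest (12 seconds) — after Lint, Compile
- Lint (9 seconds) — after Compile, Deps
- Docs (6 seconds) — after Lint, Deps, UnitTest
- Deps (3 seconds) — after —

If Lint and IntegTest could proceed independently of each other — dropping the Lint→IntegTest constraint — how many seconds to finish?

20

Original critical path: Deps→Lint→IntegTest→Scan = 3+9+12+6 = 30 ⇒ 30 seconds.
Without Lint→IntegTest, IntegTest's earliest start moves from 12 to 2.
New critical path: Compile→IntegTest→Scan = 2+12+6 = 20 ⇒ 20 seconds.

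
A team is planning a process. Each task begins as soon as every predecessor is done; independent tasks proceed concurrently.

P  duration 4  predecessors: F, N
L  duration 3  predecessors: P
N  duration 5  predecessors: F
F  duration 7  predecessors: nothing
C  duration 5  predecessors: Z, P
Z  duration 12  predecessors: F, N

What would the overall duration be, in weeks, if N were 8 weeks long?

32

Baseline: F→N→Z→C = 7+5+12+5 = 29 → 29 weeks.
N is on the critical path; changing it to 8 makes that path 32 weeks.
No other chain overtakes it, so the finish is 32 weeks.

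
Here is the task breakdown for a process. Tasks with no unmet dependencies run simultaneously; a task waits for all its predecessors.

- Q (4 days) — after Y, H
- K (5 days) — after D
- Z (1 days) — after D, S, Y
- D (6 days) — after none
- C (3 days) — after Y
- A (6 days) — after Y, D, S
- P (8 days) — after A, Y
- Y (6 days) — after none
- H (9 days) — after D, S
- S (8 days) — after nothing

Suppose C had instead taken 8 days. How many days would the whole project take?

22

Actual critical path: S→A→P = 8+6+8 = 22 ⇒ 22 days.
C is off the critical path — its longest chain is 9 days, giving 13 of slack.
That remains the longest chain; total 22 days.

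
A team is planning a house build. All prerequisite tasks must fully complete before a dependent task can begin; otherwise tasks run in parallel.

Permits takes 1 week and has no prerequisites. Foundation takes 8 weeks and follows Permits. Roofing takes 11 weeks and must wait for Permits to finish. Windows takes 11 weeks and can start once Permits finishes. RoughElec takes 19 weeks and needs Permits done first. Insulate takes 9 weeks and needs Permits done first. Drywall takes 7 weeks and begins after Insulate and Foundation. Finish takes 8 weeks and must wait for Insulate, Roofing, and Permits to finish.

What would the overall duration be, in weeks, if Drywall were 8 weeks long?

Actual critical path: Permits→Roofing→Finish = 1+11+8 = 20 ⇒ 20 weeks.
The longest path through Drywall is only 17 weeks, so Drywall has float 3.
That remains the longest chain; total 20 weeks.

20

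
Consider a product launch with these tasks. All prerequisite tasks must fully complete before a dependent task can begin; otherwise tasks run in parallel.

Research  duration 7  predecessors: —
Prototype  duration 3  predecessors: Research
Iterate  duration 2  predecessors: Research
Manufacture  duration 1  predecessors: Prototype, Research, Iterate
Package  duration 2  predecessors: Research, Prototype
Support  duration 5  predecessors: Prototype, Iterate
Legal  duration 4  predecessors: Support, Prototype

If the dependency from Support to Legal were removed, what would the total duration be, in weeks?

15

Original critical path: Research→Prototype→Support→Legal = 7+3+5+4 = 19 ⇒ 19 weeks.
Without Support→Legal, Legal's earliest start moves from 15 to 10.
After: Research→Prototype→Support = 7+3+5 = 15 → 15 weeks.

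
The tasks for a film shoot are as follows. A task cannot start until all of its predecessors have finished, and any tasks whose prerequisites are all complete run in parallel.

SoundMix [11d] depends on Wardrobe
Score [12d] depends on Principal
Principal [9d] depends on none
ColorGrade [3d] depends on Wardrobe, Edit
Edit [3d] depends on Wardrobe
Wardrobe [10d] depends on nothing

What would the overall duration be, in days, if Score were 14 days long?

23

The binding path is Principal→Score = 9+12 = 21; finish at 21 days.
Since Score is critical, the +2 change carries straight to that chain (now 23 days).
The critical path is still Principal→Score; finish is now 23 days.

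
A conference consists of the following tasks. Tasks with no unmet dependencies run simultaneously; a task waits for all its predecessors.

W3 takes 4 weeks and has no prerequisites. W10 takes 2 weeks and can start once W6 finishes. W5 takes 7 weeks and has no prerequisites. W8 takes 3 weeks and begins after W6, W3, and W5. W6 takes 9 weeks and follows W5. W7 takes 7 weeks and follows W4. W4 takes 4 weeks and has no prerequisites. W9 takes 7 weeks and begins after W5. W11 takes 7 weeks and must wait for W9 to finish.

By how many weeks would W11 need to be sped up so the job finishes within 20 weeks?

1

Current finish: 21 weeks; target: 20.
W11 is on every critical path, so each week cut from W11 cuts the finish by one (this holds down to a finish of 19).
Need 21 − 20 = 1 week off W11 → W11 becomes 6 weeks, finish becomes 20.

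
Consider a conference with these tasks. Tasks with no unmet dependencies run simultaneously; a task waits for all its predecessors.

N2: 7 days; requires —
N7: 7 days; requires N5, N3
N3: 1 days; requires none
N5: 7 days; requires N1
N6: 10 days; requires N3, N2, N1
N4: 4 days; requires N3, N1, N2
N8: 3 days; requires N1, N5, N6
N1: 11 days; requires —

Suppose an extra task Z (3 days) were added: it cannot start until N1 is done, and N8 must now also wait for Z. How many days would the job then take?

Originally the job takes 25 days.
With Z inserted, N8 now waits for max(N1, N5, N6, Z).
New critical path: N1→N5→N7 = 11+7+7 = 25 ⇒ 25 days.

25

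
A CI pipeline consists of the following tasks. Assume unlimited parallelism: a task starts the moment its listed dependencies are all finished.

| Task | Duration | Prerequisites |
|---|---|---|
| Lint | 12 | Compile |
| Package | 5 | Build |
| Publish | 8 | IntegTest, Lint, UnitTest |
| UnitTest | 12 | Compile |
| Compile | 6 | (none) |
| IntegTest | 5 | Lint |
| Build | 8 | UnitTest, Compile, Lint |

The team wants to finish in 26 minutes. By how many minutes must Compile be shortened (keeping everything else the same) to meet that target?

Current finish: 31 minutes; target: 26.
Compile is on every critical path, so each minute cut from Compile cuts the finish by one (this holds down to a finish of 26).
Need 31 − 26 = 5 minutes off Compile → Compile becomes 1 minute, finish becomes 26.

5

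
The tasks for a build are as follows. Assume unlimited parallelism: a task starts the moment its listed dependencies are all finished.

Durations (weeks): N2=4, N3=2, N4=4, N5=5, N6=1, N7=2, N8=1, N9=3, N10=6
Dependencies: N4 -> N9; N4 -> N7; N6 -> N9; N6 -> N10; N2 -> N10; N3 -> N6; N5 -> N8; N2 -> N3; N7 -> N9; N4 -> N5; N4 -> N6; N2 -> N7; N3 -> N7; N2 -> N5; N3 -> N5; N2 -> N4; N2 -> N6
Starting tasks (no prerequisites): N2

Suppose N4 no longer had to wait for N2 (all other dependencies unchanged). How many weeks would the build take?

Original critical path: N2→N4→N6→N10 = 4+4+1+6 = 15 ⇒ 15 weeks.
Without N2→N4, N4's earliest start moves from 4 to 0.
New critical path: N2→N3→N6→N10 = 4+2+1+6 = 13 ⇒ 13 weeks.

13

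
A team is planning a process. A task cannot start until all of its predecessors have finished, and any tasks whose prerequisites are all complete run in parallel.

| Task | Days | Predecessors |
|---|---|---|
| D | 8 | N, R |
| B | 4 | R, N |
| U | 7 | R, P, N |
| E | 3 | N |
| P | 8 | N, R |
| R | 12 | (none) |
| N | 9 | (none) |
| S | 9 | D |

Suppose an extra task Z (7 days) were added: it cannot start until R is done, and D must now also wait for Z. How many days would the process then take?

Originally the process takes 29 days.
With Z inserted, D now waits for max(N, R, Z).
New critical path: R→Z→D→S = 12+7+8+9 = 36 ⇒ 36 days.

36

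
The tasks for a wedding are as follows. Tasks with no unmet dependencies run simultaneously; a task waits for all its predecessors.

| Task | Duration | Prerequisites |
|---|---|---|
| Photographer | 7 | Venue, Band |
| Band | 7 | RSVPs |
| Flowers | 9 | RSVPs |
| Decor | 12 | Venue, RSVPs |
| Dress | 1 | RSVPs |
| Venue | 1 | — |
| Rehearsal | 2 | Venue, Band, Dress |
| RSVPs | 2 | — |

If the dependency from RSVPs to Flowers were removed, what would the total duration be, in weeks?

With the dependency in place, RSVPs→Band→Photographer = 2+7+7 = 16 sets the finish at 16 weeks.
Without RSVPs→Flowers, Flowers's earliest start moves from 2 to 0.
New critical path: RSVPs→Band→Photographer = 2+7+7 = 16 ⇒ 16 weeks.

16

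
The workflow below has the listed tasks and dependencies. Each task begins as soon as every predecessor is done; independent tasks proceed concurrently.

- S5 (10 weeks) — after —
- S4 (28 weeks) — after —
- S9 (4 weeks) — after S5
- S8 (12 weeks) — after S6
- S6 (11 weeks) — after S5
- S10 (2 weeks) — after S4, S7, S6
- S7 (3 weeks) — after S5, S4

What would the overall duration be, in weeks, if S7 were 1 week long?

The binding path is S4→S7→S10 = 28+3+2 = 33; finish at 33 weeks.
S7 lies on that path, so at 1 week the path becomes 31 weeks.
New critical path: S5→S6→S8 = 10+11+12 = 33 ⇒ 33 weeks.

33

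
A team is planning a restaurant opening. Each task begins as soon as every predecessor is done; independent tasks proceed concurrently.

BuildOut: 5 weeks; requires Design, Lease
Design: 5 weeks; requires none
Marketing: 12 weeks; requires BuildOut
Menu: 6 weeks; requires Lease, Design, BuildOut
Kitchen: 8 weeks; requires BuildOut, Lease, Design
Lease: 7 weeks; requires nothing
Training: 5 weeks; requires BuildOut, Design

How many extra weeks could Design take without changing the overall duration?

Lease→BuildOut→Marketing = 7+5+12 = 24 sets the makespan at 24 weeks.
Longest path through Design: 22 weeks (earliest finish 5, latest finish 7).
Float = 24 − 22 = 2.

2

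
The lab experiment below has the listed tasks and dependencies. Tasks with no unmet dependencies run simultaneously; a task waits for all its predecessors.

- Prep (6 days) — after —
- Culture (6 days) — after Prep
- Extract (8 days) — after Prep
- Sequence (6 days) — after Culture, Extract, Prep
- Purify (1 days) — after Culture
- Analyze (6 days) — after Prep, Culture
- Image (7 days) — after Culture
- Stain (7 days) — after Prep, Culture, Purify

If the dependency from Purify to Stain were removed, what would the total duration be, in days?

Before: longest chain Prep→Culture→Purify→Stain = 6+6+1+7 = 20, finish 20.
Without Purify→Stain, Stain's earliest start moves from 13 to 12.
New critical path: Prep→Extract→Sequence = 6+8+6 = 20 ⇒ 20 days.

20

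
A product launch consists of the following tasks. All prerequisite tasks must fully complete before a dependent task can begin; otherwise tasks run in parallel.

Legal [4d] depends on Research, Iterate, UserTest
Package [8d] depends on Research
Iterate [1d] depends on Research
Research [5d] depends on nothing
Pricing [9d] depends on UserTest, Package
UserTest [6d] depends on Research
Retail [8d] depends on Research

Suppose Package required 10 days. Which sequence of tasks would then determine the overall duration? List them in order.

Critical path before the change: Research→Package→Pricing = 5+8+9 = 22 giving 22 days.
Package is on the critical path; changing it to 10 makes that path 24 days.
The critical path is still Research→Package→Pricing; finish is now 24 days.

Research, Package, Pricing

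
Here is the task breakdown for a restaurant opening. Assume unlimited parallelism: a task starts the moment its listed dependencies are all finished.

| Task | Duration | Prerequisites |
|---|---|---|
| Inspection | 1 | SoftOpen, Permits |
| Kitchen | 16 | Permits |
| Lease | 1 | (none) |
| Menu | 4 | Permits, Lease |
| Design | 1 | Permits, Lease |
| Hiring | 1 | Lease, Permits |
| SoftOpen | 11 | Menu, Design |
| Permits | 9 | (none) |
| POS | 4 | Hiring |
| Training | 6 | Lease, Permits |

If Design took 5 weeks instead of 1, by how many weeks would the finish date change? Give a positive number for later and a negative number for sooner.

1

The binding path is Permits→Kitchen = 9+16 = 25; finish at 25 weeks.
Design has 3 weeks of float (longest path through it is 22).
Now Permits→Design→SoftOpen→Inspection = 9+5+11+1 = 26 is longest, so the finish becomes 26 weeks.
Change in finish: 26 − 25 = +1 weeks.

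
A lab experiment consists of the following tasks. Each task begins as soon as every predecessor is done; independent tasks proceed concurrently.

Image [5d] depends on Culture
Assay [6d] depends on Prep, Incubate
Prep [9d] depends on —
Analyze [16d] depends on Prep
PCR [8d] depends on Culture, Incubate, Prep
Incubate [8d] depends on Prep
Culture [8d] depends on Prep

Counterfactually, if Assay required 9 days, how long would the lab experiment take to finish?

Baseline: Prep→Culture→PCR = 9+8+8 = 25 → 25 days.
The longest path through Assay is only 23 days, so Assay has float 2.
Now Prep→Incubate→Assay = 9+8+9 = 26 is longest, so the finish becomes 26 days.

26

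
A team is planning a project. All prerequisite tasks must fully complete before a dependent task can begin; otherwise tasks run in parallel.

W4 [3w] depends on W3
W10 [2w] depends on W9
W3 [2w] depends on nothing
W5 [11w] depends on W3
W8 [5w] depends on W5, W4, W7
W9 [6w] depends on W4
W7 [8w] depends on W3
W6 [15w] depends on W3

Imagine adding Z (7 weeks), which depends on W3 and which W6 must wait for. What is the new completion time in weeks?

24

Originally the schedule takes 18 weeks.
With Z inserted, W6 now waits for max(W3, Z).
New critical path: W3→Z→W6 = 2+7+15 = 24 ⇒ 24 weeks.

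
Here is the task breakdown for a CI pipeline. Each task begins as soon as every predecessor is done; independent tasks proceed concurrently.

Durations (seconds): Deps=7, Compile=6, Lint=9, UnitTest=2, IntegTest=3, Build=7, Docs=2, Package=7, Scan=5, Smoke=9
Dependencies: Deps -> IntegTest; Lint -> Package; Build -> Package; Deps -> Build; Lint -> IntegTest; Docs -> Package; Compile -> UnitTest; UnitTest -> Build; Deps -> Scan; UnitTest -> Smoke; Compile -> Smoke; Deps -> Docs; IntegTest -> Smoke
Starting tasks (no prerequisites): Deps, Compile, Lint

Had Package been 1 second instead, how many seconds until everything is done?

21

Actual critical path: Compile→UnitTest→Build→Package = 6+2+7+7 = 22 ⇒ 22 seconds.
Package lies on that path, so at 1 second the path becomes 16 seconds.
Now Lint→IntegTest→Smoke = 9+3+9 = 21 is longest, so the finish becomes 21 seconds.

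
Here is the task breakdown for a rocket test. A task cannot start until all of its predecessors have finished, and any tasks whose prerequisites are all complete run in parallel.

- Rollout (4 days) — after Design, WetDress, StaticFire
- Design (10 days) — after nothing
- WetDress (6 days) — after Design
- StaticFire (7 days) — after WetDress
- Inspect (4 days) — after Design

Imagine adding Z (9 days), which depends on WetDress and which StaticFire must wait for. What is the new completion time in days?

36

Originally the rocket test takes 27 days.
With Z inserted, StaticFire now waits for max(WetDress, Z).
New critical path: Design→WetDress→Z→StaticFire→Rollout = 10+6+9+7+4 = 36 ⇒ 36 days.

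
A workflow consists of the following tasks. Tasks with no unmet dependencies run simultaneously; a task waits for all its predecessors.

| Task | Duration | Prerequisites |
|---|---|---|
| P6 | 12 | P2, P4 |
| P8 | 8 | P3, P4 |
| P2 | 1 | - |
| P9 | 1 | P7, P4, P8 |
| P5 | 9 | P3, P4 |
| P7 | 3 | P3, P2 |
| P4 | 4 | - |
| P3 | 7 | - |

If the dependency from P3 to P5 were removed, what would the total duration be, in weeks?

16

Original critical path: P3→P5 = 7+9 = 16 ⇒ 16 weeks.
Without P3→P5, P5's earliest start moves from 7 to 4.
After: P3→P8→P9 = 7+8+1 = 16 → 16 weeks.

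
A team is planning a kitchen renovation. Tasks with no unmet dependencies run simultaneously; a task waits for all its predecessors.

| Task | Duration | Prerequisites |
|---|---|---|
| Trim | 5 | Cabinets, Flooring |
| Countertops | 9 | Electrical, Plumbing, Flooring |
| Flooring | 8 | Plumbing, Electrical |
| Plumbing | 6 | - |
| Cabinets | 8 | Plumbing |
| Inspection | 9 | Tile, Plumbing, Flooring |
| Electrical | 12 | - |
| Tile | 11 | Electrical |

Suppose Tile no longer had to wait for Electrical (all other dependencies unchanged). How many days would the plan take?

29

With the dependency in place, Electrical→Tile→Inspection = 12+11+9 = 32 sets the finish at 32 days.
Without Electrical→Tile, Tile's earliest start moves from 12 to 0.
After: Electrical→Flooring→Countertops = 12+8+9 = 29 → 29 days.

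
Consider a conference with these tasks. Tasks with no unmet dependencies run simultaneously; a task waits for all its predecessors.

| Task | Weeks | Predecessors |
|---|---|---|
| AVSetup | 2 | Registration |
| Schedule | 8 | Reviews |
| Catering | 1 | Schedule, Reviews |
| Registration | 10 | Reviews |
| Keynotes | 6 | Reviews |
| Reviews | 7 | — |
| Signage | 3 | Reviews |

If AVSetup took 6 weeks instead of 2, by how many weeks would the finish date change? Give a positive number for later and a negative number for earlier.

4

As given, the longest chain is Reviews→Registration→AVSetup = 7+10+2 = 19, so the finish is 19 weeks.
AVSetup is on the critical path; changing it to 6 makes that path 23 weeks.
The critical path is still Reviews→Registration→AVSetup; finish is now 23 weeks.
Change in finish: 23 − 19 = +4 weeks.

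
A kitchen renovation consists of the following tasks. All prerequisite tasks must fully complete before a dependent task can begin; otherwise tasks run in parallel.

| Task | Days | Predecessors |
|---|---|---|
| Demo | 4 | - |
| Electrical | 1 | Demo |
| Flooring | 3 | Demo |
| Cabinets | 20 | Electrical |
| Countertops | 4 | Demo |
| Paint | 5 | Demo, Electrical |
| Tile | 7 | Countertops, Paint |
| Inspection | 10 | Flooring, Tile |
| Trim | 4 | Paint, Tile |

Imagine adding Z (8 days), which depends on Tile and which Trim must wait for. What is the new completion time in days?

Originally the plan takes 27 days.
With Z inserted, Trim now waits for max(Paint, Tile, Z).
New critical path: Demo→Electrical→Paint→Tile→Z→Trim = 4+1+5+7+8+4 = 29 ⇒ 29 days.

29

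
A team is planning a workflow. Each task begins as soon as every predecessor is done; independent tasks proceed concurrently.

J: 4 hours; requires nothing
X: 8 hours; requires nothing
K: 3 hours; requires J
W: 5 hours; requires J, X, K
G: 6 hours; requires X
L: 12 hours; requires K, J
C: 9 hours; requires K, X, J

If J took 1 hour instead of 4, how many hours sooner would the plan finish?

2

Critical path before the change: J→K→L = 4+3+12 = 19 giving 19 hours.
J is on the critical path; changing it to 1 makes that path 16 hours.
The binding chain switches to X→C = 8+9 = 17; finish 17 hours.
Change in finish: 17 − 19 = -2 hours.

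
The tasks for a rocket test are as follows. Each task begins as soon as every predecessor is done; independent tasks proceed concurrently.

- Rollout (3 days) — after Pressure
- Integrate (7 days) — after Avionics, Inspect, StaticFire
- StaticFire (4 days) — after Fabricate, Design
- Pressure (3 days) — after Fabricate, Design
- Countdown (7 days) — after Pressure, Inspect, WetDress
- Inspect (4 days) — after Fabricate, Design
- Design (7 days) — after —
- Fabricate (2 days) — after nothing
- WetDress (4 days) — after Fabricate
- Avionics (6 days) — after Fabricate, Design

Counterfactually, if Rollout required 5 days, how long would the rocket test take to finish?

Actual critical path: Design→Avionics→Integrate = 7+6+7 = 20 ⇒ 20 days.
Rollout has 7 days of float (longest path through it is 13).
No other chain overtakes it, so the finish is 20 days.

20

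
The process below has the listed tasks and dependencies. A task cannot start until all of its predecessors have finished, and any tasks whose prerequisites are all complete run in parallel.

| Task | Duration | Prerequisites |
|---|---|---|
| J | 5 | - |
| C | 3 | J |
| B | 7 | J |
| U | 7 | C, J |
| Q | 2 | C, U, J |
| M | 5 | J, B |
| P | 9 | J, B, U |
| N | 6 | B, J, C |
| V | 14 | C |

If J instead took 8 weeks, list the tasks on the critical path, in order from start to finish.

As given, the longest chain is J→C→U→P = 5+3+7+9 = 24, so the finish is 24 weeks.
J is on the critical path; changing it to 8 makes that path 27 weeks.
That remains the longest chain; total 27 weeks.

J, C, U, P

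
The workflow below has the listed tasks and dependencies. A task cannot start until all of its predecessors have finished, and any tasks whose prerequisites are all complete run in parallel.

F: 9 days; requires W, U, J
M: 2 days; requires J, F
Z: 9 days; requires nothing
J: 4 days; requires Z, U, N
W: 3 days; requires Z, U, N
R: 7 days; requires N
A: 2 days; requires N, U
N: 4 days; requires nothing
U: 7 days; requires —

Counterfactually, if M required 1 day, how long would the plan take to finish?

23

Critical path before the change: Z→J→F→M = 9+4+9+2 = 24 giving 24 days.
M lies on that path, so at 1 day the path becomes 23 days.
No other chain overtakes it, so the finish is 23 days.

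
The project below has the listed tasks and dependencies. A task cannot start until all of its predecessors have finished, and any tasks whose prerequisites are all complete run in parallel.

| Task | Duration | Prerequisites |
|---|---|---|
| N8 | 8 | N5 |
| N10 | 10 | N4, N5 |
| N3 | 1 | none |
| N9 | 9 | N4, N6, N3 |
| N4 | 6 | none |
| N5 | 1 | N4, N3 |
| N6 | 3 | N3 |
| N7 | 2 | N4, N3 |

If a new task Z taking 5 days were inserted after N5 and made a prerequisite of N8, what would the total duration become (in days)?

Originally the project takes 17 days.
With Z inserted, N8 now waits for max(N5, Z).
New critical path: N4→N5→Z→N8 = 6+1+5+8 = 20 ⇒ 20 days.

20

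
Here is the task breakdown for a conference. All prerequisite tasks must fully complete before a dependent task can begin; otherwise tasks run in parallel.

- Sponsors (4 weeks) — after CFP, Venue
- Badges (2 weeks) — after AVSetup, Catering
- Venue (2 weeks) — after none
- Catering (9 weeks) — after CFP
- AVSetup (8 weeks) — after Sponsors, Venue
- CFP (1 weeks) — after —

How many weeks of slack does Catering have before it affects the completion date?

4

Venue→Sponsors→AVSetup→Badges = 2+4+8+2 = 16 sets the makespan at 16 weeks.
Longest path through Catering: 12 weeks (earliest finish 10, latest finish 14).
So Catering can slip 14 − 10 = 4 weeks.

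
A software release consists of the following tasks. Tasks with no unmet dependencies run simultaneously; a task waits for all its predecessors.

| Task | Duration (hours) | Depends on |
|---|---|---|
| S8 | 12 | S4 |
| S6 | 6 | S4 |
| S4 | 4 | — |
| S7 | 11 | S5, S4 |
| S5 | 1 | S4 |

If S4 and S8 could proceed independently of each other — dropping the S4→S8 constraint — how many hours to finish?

16

Before: longest chain S4→S5→S7 = 4+1+11 = 16, finish 16.
Without S4→S8, S8's earliest start moves from 4 to 0.
New critical path: S4→S5→S7 = 4+1+11 = 16 ⇒ 16 hours.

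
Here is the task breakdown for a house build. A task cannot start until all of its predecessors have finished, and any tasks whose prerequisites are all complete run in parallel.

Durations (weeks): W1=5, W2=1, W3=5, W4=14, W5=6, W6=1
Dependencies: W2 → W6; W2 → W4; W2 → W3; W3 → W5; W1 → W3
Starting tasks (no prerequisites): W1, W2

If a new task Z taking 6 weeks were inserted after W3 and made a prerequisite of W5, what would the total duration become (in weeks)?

22

Originally the job takes 16 weeks.
With Z inserted, W5 now waits for max(W3, Z).
New critical path: W1→W3→Z→W5 = 5+5+6+6 = 22 ⇒ 22 weeks.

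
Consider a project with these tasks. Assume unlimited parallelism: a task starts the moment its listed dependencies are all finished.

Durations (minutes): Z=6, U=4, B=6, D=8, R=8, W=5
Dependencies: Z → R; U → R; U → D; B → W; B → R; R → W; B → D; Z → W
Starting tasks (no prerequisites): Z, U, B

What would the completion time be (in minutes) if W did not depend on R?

Original critical path: Z→R→W = 6+8+5 = 19 ⇒ 19 minutes.
Without R→W, W's earliest start moves from 14 to 6.
The longest chain is now Z→R = 6+8 = 14, so the schedule takes 14 minutes.

14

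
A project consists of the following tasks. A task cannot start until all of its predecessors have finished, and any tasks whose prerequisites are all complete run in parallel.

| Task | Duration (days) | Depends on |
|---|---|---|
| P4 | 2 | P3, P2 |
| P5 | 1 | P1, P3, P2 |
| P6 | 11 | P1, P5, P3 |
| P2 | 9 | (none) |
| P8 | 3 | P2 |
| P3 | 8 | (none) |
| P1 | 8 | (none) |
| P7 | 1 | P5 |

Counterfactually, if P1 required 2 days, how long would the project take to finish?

21

Critical path before the change: P2→P5→P6 = 9+1+11 = 21 giving 21 days.
P1 is off the critical path — its longest chain is 20 days, giving 1 of slack.
The critical path is still P2→P5→P6; finish is now 21 days.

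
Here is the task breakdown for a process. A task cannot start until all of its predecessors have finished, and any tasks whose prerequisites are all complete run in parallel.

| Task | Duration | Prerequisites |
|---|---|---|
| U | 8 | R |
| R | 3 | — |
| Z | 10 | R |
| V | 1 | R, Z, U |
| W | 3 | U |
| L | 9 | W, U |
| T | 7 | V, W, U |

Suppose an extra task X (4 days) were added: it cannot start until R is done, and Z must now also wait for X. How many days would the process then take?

25

Originally the process takes 23 days.
With X inserted, Z now waits for max(R, X).
New critical path: R→X→Z→V→T = 3+4+10+1+7 = 25 ⇒ 25 days.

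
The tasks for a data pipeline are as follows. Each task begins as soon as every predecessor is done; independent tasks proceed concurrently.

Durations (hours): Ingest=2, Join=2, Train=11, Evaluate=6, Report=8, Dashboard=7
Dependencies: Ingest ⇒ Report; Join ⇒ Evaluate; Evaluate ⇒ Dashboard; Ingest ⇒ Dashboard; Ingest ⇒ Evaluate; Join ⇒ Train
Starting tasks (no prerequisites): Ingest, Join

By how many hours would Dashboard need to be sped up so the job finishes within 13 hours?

2

Current finish: 15 hours; target: 13.
Dashboard is on every critical path, so each hour cut from Dashboard cuts the finish by one (this holds down to a finish of 13).
Need 15 − 13 = 2 hours off Dashboard → Dashboard becomes 5 hours, finish becomes 13.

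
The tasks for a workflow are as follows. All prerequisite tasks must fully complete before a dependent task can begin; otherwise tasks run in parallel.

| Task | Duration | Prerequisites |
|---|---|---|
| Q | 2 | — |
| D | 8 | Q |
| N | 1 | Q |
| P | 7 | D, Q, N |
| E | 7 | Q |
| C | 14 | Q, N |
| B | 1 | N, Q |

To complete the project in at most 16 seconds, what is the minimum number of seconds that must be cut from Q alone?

Current finish: 17 seconds; target: 16.
Q is on every critical path, so each second cut from Q cuts the finish by one (this holds down to a finish of 16).
Need 17 − 16 = 1 second off Q → Q becomes 1 second, finish becomes 16.

1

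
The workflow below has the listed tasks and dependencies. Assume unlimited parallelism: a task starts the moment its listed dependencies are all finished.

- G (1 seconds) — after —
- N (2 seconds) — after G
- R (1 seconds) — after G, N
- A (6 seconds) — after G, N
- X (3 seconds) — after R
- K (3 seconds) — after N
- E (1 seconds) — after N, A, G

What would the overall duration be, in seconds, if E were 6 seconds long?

15

As given, the longest chain is G→N→A→E = 1+2+6+1 = 10, so the finish is 10 seconds.
E lies on that path, so at 6 seconds the path becomes 15 seconds.
The critical path is still G→N→A→E; finish is now 15 seconds.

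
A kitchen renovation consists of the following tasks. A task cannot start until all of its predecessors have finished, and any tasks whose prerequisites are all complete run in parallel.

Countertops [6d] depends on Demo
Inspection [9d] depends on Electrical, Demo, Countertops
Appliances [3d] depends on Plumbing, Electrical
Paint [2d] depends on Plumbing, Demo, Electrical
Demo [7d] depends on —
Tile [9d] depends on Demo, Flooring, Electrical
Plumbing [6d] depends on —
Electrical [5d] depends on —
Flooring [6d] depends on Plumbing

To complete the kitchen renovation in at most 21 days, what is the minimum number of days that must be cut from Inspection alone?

1

Current finish: 22 days; target: 21.
Inspection is on every critical path, so each day cut from Inspection cuts the finish by one (this holds down to a finish of 21).
Need 22 − 21 = 1 day off Inspection → Inspection becomes 8 days, finish becomes 21.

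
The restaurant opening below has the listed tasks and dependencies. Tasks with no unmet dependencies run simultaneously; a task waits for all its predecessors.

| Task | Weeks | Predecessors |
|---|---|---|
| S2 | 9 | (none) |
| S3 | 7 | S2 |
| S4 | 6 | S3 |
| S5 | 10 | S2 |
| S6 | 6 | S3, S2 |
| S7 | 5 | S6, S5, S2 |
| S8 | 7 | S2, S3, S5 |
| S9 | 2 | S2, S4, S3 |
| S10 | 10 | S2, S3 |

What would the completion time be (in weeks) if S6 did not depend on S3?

Original critical path: S2→S3→S6→S7 = 9+7+6+5 = 27 ⇒ 27 weeks.
Without S3→S6, S6's earliest start moves from 16 to 9.
New critical path: S2→S3→S10 = 9+7+10 = 26 ⇒ 26 weeks.

26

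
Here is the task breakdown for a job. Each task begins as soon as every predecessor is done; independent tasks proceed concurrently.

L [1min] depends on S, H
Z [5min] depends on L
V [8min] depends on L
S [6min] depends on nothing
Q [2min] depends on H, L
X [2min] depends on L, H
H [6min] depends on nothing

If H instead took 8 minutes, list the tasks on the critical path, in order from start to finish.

Critical path before the change: H→L→V = 6+1+8 = 15 giving 15 minutes.
Since H is critical, the +2 change carries straight to that chain (now 17 minutes).
That remains the longest chain; total 17 minutes.

H, L, V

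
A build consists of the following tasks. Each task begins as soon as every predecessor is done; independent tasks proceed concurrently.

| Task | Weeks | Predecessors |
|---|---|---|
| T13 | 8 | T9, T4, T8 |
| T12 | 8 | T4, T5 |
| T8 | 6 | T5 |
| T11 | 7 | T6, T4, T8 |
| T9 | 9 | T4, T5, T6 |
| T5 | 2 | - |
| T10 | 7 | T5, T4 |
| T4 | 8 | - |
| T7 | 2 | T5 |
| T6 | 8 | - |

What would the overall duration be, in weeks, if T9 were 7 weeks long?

23

As given, the longest chain is T4→T9→T13 = 8+9+8 = 25, so the finish is 25 weeks.
Since T9 is critical, the -2 change carries straight to that chain (now 23 weeks).
That remains the longest chain; total 23 weeks.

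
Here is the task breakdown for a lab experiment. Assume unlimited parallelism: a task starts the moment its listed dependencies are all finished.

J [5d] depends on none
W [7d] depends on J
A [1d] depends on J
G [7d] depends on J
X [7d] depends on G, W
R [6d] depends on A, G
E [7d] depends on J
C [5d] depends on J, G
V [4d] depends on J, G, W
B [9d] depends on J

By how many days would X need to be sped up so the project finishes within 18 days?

Current finish: 19 days; target: 18.
X is on every critical path, so each day cut from X cuts the finish by one (this holds down to a finish of 18).
Need 19 − 18 = 1 day off X → X becomes 6 days, finish becomes 18.

1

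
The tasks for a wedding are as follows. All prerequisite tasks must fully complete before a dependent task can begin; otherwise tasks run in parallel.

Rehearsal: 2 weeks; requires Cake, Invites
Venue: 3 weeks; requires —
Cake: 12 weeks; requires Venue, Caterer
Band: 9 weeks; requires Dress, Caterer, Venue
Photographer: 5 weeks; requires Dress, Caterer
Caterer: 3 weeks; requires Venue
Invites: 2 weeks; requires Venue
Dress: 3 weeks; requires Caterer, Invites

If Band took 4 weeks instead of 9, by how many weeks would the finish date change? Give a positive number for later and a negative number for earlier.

0

The binding path is Venue→Caterer→Cake→Rehearsal = 3+3+12+2 = 20; finish at 20 weeks.
The longest path through Band is only 18 weeks, so Band has float 2.
The critical path is still Venue→Caterer→Cake→Rehearsal; finish is now 20 weeks.
Change in finish: 20 − 20 = +0 weeks.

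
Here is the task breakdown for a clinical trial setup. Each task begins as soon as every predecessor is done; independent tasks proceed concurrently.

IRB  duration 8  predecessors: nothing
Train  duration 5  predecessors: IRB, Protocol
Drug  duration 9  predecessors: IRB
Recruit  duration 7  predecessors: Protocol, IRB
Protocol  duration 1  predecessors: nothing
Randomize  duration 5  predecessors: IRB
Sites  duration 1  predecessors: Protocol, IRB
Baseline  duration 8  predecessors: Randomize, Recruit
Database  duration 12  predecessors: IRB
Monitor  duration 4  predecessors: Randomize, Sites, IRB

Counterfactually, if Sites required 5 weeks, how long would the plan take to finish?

As given, the longest chain is IRB→Recruit→Baseline = 8+7+8 = 23, so the finish is 23 weeks.
The longest path through Sites is only 13 weeks, so Sites has float 10.
The critical path is still IRB→Recruit→Baseline; finish is now 23 weeks.

23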